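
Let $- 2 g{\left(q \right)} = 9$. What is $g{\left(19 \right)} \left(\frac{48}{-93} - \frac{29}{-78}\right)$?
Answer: $\frac{1047}{1612} \approx 0.6495$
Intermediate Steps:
$g{\left(q \right)} = - \frac{9}{2}$ ($g{\left(q \right)} = \left(- \frac{1}{2}\right) 9 = - \frac{9}{2}$)
$g{\left(19 \right)} \left(\frac{48}{-93} - \frac{29}{-78}\right) = - \frac{9 \left(\frac{48}{-93} - \frac{29}{-78}\right)}{2} = - \frac{9 \left(48 \left(- \frac{1}{93}\right) - - \frac{29}{78}\right)}{2} = - \frac{9 \left(- \frac{16}{31} + \frac{29}{78}\right)}{2} = \left(- \frac{9}{2}\right) \left(- \frac{349}{2418}\right) = \frac{1047}{1612}$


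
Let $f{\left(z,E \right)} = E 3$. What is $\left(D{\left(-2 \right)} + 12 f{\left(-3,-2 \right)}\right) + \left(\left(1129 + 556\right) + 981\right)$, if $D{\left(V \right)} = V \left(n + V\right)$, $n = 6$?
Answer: $2586$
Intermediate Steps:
$f{\left(z,E \right)} = 3 E$
$D{\left(V \right)} = V \left(6 + V\right)$
$\left(D{\left(-2 \right)} + 12 f{\left(-3,-2 \right)}\right) + \left(\left(1129 + 556\right) + 981\right) = \left(- 2 \left(6 - 2\right) + 12 \cdot 3 \left(-2\right)\right) + \left(\left(1129 + 556\right) + 981\right) = \left(\left(-2\right) 4 + 12 \left(-6\right)\right) + \left(1685 + 981\right) = \left(-8 - 72\right) + 2666 = -80 + 2666 = 2586$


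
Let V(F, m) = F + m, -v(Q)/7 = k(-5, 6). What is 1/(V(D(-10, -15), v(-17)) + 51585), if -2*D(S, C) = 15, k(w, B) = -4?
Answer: 2/103211 ≈ 1.9378e-5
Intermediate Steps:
D(S, C) = -15/2 (D(S, C) = -½*15 = -15/2)
v(Q) = 28 (v(Q) = -7*(-4) = 28)
1/(V(D(-10, -15), v(-17)) + 51585) = 1/((-15/2 + 28) + 51585) = 1/(41/2 + 51585) = 1/(103211/2) = 2/103211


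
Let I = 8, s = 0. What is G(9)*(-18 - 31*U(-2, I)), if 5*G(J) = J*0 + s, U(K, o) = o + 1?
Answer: 0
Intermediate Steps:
U(K, o) = 1 + o
G(J) = 0 (G(J) = (J*0 + 0)/5 = (0 + 0)/5 = (⅕)*0 = 0)
G(9)*(-18 - 31*U(-2, I)) = 0*(-18 - 31*(1 + 8)) = 0*(-18 - 31*9) = 0*(-18 - 279) = 0*(-297) = 0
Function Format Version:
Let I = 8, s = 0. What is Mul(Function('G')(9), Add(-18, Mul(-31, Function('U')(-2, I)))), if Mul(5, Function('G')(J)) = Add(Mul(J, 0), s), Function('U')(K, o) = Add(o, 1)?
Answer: 0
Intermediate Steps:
Function('U')(K, o) = Add(1, o)
Function('G')(J) = 0 (Function('G')(J) = Mul(Rational(1, 5), Add(Mul(J, 0), 0)) = Mul(Rational(1, 5), Add(0, 0)) = Mul(Rational(1, 5), 0) = 0)
Mul(Function('G')(9), Add(-18, Mul(-31, Function('U')(-2, I)))) = Mul(0, Add(-18, Mul(-31, Add(1, 8)))) = Mul(0, Add(-18, Mul(-31, 9))) = Mul(0, Add(-18, -279)) = Mul(0, -297) = 0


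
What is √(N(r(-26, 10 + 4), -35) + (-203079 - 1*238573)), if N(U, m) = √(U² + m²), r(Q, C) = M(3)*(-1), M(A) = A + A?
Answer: √(-441652 + √1261) ≈ 664.54*I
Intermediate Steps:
M(A) = 2*A
r(Q, C) = -6 (r(Q, C) = (2*3)*(-1) = 6*(-1) = -6)
√(N(r(-26, 10 + 4), -35) + (-203079 - 1*238573)) = √(√((-6)² + (-35)²) + (-203079 - 1*238573)) = √(√(36 + 1225) + (-203079 - 238573)) = √(√1261 - 441652) = √(-441652 + √1261)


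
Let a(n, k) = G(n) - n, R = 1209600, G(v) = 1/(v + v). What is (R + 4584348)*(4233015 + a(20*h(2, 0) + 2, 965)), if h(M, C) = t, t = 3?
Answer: 760290798070251/31 ≈ 2.4526e+13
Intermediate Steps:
G(v) = 1/(2*v)
h(M, C) = 3
a(n, k) = 1/(2*n) - n
(R + 4584348)*(4233015 + a(20*h(2, 0) + 2, 965)) = (1209600 + 4584348)*(4233015 + (1/(2*(20*3 + 2)) - (20*3 + 2))) = 5793948*(4233015 + (1/(2*(60 + 2)) - (60 + 2))) = 5793948*(4233015 + ((½)/62 - 1*62)) = 5793948*(4233015 + ((½)*(1/62) - 62)) = 5793948*(4233015 + (1/124 - 62)) = 5793948*(4233015 - 7687/124) = 5793948*(524886173/124) = 760290798070251/31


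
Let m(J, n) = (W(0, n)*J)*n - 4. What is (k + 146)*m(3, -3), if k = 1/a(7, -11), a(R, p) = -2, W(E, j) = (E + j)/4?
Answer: 3201/8 ≈ 400.13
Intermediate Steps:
W(E, j) = E/4 + j/4 (W(E, j) = (E + j)*(¼) = E/4 + j/4)
m(J, n) = -4 + J*n²/4 (m(J, n) = (((¼)*0 + n/4)*J)*n - 4 = ((0 + n/4)*J)*n - 4 = ((n/4)*J)*n - 4 = (J*n/4)*n - 4 = J*n²/4 - 4 = -4 + J*n²/4)
k = -½ (k = 1/(-2) = -½ ≈ -0.50000)
(k + 146)*m(3, -3) = (-½ + 146)*(-4 + (¼)*3*(-3)²) = 291*(-4 + (¼)*3*9)/2 = 291*(-4 + 27/4)/2 = (291/2)*(11/4) = 3201/8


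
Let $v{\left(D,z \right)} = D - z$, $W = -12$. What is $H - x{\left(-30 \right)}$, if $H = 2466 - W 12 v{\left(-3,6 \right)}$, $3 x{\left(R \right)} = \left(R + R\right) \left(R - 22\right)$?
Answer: $130$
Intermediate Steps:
$x{\left(R \right)} = \frac{2 R \left(-22 + R\right)}{3}$ ($x{\left(R \right)} = \frac{\left(R + R\right) \left(R - 22\right)}{3} = \frac{2 R \left(-22 + R\right)}{3}$)
$H = 1170$ ($H = 2466 - \left(-12\right) 12 \left(-3 - 6\right) = 2466 - - 144 \left(-3 - 6\right) = 2466 - \left(-144\right) \left(-9\right) = 2466 - 1296 = 1170$)
$H - x{\left(-30 \right)} = 1170 - \frac{2}{3} \left(-30\right) \left(-22 - 30\right) = 1170 - \frac{2}{3} \left(-30\right) \left(-52\right) = 1170 - 1040 = 130$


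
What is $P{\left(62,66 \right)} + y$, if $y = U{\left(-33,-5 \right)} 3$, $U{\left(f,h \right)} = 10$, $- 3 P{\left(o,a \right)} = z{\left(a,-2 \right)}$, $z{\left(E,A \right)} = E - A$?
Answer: $\frac{22}{3} \approx 7.3333$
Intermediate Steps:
$P{\left(o,a \right)} = - \frac{2}{3} - \frac{a}{3}$ ($P{\left(o,a \right)} = - \frac{a - -2}{3} = - \frac{a + 2}{3} = - \frac{2 + a}{3} = - \frac{2}{3} - \frac{a}{3}$)
$y = 30$ ($y = 10 \cdot 3 = 30$)
$P{\left(62,66 \right)} + y = \left(- \frac{2}{3} - 22\right) + 30 = - \frac{68}{3} + 30 = \frac{22}{3}$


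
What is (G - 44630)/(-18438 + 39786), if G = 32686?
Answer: -2986/5337 ≈ -0.55949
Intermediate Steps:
(G - 44630)/(-18438 + 39786) = (32686 - 44630)/(-18438 + 39786) = -11944/21348 = -11944*1/21348 = -2986/5337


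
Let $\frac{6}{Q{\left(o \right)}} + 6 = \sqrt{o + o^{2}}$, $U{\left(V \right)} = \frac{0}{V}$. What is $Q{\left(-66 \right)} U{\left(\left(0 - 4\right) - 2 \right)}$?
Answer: $0$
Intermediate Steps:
$U{\left(V \right)} = 0$
$Q{\left(o \right)} = \frac{6}{-6 + \sqrt{o + o^{2}}}$
$Q{\left(-66 \right)} U{\left(\left(0 - 4\right) - 2 \right)} = \frac{6}{-6 + \sqrt{- 66 \left(1 - 66\right)}} 0 = \frac{6}{-6 + \sqrt{\left(-66\right) \left(-65\right)}} 0 = \frac{6}{-6 + \sqrt{4290}} \cdot 0 = 0$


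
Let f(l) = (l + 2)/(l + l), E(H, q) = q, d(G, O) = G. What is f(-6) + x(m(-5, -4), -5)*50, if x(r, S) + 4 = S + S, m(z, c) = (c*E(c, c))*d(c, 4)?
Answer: -2099/3 ≈ -699.67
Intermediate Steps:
m(z, c) = c³ (m(z, c) = (c*c)*c = c²*c = c³)
x(r, S) = -4 + 2*S (x(r, S) = -4 + (S + S) = -4 + 2*S)
f(l) = (2 + l)/(2*l) (f(l) = (2 + l)/((2*l)) = (2 + l)*(1/(2*l)) = (2 + l)/(2*l))
f(-6) + x(m(-5, -4), -5)*50 = (½)*(2 - 6)/(-6) + (-4 + 2*(-5))*50 = (½)*(-⅙)*(-4) + (-4 - 10)*50 = ⅓ - 14*50 = ⅓ - 700 = -2099/3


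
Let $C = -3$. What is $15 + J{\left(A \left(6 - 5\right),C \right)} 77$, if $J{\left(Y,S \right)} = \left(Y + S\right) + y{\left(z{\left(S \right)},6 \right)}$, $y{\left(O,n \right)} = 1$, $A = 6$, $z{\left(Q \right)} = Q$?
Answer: $323$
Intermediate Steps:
$J{\left(Y,S \right)} = 1 + S + Y$ ($J{\left(Y,S \right)} = \left(Y + S\right) + 1 = \left(S + Y\right) + 1 = 1 + S + Y$)
$15 + J{\left(A \left(6 - 5\right),C \right)} 77 = 15 + \left(1 - 3 + 6 \left(6 - 5\right)\right) 77 = 15 + \left(1 - 3 + 6 \cdot 1\right) 77 = 15 + \left(1 - 3 + 6\right) 77 = 15 + 4 \cdot 77 = 15 + 308 = 323$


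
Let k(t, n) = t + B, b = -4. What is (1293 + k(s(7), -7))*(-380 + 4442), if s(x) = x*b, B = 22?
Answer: 5227794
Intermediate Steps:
s(x) = -4*x (s(x) = x*(-4) = -4*x)
k(t, n) = 22 + t (k(t, n) = t + 22 = 22 + t)
(1293 + k(s(7), -7))*(-380 + 4442) = (1293 + (22 - 4*7))*(-380 + 4442) = (1293 + (22 - 28))*4062 = (1293 - 6)*4062 = 1287*4062 = 5227794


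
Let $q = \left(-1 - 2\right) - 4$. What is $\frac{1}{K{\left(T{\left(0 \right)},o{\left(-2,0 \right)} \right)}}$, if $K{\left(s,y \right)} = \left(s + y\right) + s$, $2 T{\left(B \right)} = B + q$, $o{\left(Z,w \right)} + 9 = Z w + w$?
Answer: $- \frac{1}{16} \approx -0.0625$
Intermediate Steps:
$o{\left(Z,w \right)} = -9 + w + Z w$ ($o{\left(Z,w \right)} = -9 + \left(Z w + w\right) = -9 + \left(w + Z w\right) = -9 + w + Z w$)
$q = -7$ ($q = -3 - 4 = -7$)
$T{\left(B \right)} = - \frac{7}{2} + \frac{B}{2}$ ($T{\left(B \right)} = \frac{B - 7}{2} = \frac{-7 + B}{2} = - \frac{7}{2} + \frac{B}{2}$)
$K{\left(s,y \right)} = y + 2 s$
$\frac{1}{K{\left(T{\left(0 \right)},o{\left(-2,0 \right)} \right)}} = \frac{1}{\left(-9 + 0 - 0\right) + 2 \left(- \frac{7}{2} + \frac{1}{2} \cdot 0\right)} = \frac{1}{\left(-9 + 0 + 0\right) + 2 \left(- \frac{7}{2} + 0\right)} = \frac{1}{-9 + 2 \left(- \frac{7}{2}\right)} = \frac{1}{-9 - 7} = \frac{1}{-16} = - \frac{1}{16}$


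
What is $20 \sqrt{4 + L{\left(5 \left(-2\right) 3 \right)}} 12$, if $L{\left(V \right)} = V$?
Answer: $240 i \sqrt{26} \approx 1223.8 i$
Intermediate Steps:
$20 \sqrt{4 + L{\left(5 \left(-2\right) 3 \right)}} 12 = 20 \sqrt{4 + 5 \left(-2\right) 3} \cdot 12 = 20 \sqrt{4 - 30} \cdot 12 = 20 \sqrt{-26} \cdot 12 = 20 i \sqrt{26} \cdot 12 = 240 i \sqrt{26}$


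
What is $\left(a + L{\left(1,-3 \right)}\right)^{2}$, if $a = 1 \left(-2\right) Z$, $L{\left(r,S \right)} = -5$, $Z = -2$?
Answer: $1$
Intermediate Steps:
$a = 4$ ($a = 1 \left(-2\right) \left(-2\right) = \left(-2\right) \left(-2\right) = 4$)
$\left(a + L{\left(1,-3 \right)}\right)^{2} = \left(4 - 5\right)^{2} = \left(-1\right)^{2} = 1$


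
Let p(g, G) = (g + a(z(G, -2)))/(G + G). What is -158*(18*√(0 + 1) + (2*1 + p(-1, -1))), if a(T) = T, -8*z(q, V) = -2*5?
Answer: -12561/4 ≈ -3140.3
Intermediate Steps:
z(q, V) = 5/4 (z(q, V) = -(-1)*5/4 = -⅛*(-10) = 5/4)
p(g, G) = (5/4 + g)/(2*G) (p(g, G) = (g + 5/4)/(G + G) = (5/4 + g)/((2*G)) = (5/4 + g)*(1/(2*G)) = (5/4 + g)/(2*G))
-158*(18*√(0 + 1) + (2*1 + p(-1, -1))) = -158*(18*√(0 + 1) + (2*1 + (⅛)*(5 + 4*(-1))/(-1))) = -158*(18*√1 + (2 + (⅛)*(-1)*(5 - 4))) = -158*(18*1 + (2 + (⅛)*(-1)*1)) = -158*(18 + (2 - ⅛)) = -158*(18 + 15/8) = -158*159/8 = -12561/4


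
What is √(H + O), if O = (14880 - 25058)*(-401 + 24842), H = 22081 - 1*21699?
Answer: 2*I*√62190029 ≈ 15772.0*I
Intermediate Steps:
H = 382 (H = 22081 - 21699 = 382)
O = -248760498 (O = -10178*24441 = -248760498)
√(H + O) = √(382 - 248760498) = √(-248760116) = 2*I*√62190029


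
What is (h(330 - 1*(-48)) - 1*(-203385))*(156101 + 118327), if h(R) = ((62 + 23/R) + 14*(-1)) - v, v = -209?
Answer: 55885083474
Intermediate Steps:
h(R) = 257 + 23/R (h(R) = ((62 + 23/R) + 14*(-1)) - 1*(-209) = ((62 + 23/R) - 14) + 209 = (48 + 23/R) + 209 = 257 + 23/R)
(h(330 - 1*(-48)) - 1*(-203385))*(156101 + 118327) = ((257 + 23/(330 - 1*(-48))) - 1*(-203385))*(156101 + 118327) = ((257 + 23/(330 + 48)) + 203385)*274428 = ((257 + 23/378) + 203385)*274428 = (97169/378 + 203385)*274428 = (76976699/378)*274428 = 55885083474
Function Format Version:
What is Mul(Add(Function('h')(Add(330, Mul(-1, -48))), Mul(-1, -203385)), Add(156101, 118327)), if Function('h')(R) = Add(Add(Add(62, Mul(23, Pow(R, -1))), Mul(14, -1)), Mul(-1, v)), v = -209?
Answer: 55885083474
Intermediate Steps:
Function('h')(R) = Add(257, Mul(23, Pow(R, -1))) (Function('h')(R) = Add(Add(Add(62, Mul(23, Pow(R, -1))), Mul(14, -1)), Mul(-1, -209)) = Add(Add(Add(62, Mul(23, Pow(R, -1))), -14), 209) = Add(Add(48, Mul(23, Pow(R, -1))), 209) = Add(257, Mul(23, Pow(R, -1))))
Mul(Add(Function('h')(Add(330, Mul(-1, -48))), Mul(-1, -203385)), Add(156101, 118327)) = Mul(Add(Add(257, Mul(23, Pow(Add(330, Mul(-1, -48)), -1))), Mul(-1, -203385)), Add(156101, 118327)) = Mul(Add(Add(257, Mul(23, Pow(Add(330, 48), -1))), 203385), 274428) = Mul(Add(Add(257, Mul(23, Pow(378, -1))), 203385), 274428) = Mul(Add(Add(257, Mul(23, Rational(1, 378))), 203385), 274428) = Mul(Add(Add(257, Rational(23, 378)), 203385), 274428) = Mul(Add(Rational(97169, 378), 203385), 274428) = Mul(Rational(76976699, 378), 274428) = 55885083474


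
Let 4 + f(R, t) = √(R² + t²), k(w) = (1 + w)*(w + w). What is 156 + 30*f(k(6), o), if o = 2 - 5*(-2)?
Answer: 36 + 1800*√2 ≈ 2581.6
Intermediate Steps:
k(w) = 2*w*(1 + w) (k(w) = (1 + w)*(2*w) = 2*w*(1 + w))
o = 12 (o = 2 + 10 = 12)
f(R, t) = -4 + √(R² + t²)
156 + 30*f(k(6), o) = 156 + 30*(-4 + √((2*6*(1 + 6))² + 12²)) = 156 + 30*(-4 + √((2*6*7)² + 144)) = 156 + 30*(-4 + √(84² + 144)) = 156 + 30*(-4 + √(7056 + 144)) = 156 + 30*(-4 + √7200) = 156 + 30*(-4 + 60*√2) = 156 + (-120 + 1800*√2) = 36 + 1800*√2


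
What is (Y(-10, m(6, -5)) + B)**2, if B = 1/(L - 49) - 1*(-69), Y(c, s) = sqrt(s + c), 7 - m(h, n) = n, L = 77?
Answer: 3738057/784 + 1933*sqrt(2)/14 ≈ 4963.2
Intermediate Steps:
m(h, n) = 7 - n
Y(c, s) = sqrt(c + s)
B = 1933/28 (B = 1/(77 - 49) - 1*(-69) = 1/28 + 69 = 1933/28 ≈ 69.036)
(Y(-10, m(6, -5)) + B)**2 = (sqrt(-10 + (7 - 1*(-5))) + 1933/28)**2 = (sqrt(-10 + (7 + 5)) + 1933/28)**2 = (sqrt(-10 + 12) + 1933/28)**2 = (sqrt(2) + 1933/28)**2 = (1933/28 + sqrt(2))**2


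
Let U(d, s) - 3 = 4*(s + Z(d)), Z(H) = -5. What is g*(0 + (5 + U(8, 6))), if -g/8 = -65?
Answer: 6240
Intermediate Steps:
g = 520 (g = -8*(-65) = 520)
U(d, s) = -17 + 4*s (U(d, s) = 3 + 4*(s - 5) = 3 + 4*(-5 + s) = 3 + (-20 + 4*s) = -17 + 4*s)
g*(0 + (5 + U(8, 6))) = 520*(0 + (5 + (-17 + 4*6))) = 520*(0 + (5 + (-17 + 24))) = 520*(0 + (5 + 7)) = 520*(0 + 12) = 520*12 = 6240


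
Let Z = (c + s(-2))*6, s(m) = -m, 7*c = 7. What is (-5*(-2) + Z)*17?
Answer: 476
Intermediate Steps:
c = 1 (c = (1/7)*7 = 1)
Z = 18 (Z = (1 - 1*(-2))*6 = (1 + 2)*6 = 3*6 = 18)
(-5*(-2) + Z)*17 = (-5*(-2) + 18)*17 = (10 + 18)*17 = 28*17 = 476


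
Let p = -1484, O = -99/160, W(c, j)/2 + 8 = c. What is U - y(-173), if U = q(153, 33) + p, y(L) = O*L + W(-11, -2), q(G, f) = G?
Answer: -224007/160 ≈ -1400.0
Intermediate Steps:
W(c, j) = -16 + 2*c
O = -99/160 (O = -99*1/160 = -99/160 ≈ -0.61875)
y(L) = -38 - 99*L/160 (y(L) = -99*L/160 + (-16 + 2*(-11)) = -99*L/160 + (-16 - 22) = -99*L/160 - 38 = -38 - 99*L/160)
U = -1331 (U = 153 - 1484 = -1331)
U - y(-173) = -1331 - (-38 - 99/160*(-173)) = -1331 - (-38 + 17127/160) = -1331 - 1*11047/160 = -1331 - 11047/160 = -224007/160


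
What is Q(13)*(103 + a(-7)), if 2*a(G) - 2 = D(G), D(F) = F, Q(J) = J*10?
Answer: 13065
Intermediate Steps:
Q(J) = 10*J
a(G) = 1 + G/2
Q(13)*(103 + a(-7)) = (10*13)*(103 + (1 + (½)*(-7))) = 130*(103 + (1 - 7/2)) = 130*(103 - 5/2) = 130*(201/2) = 13065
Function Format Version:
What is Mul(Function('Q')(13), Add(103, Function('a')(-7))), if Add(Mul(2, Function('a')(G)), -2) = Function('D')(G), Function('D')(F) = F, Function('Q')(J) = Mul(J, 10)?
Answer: 13065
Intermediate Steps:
Function('Q')(J) = Mul(10, J)
Function('a')(G) = Add(1, Mul(Rational(1, 2), G))
Mul(Function('Q')(13), Add(103, Function('a')(-7))) = Mul(Mul(10, 13), Add(103, Add(1, Mul(Rational(1, 2), -7)))) = Mul(130, Add(103, Add(1, Rational(-7, 2)))) = Mul(130, Add(103, Rational(-5, 2))) = Mul(130, Rational(201, 2)) = 13065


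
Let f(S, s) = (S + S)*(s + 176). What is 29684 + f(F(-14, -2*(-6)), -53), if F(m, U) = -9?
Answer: 27470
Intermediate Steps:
f(S, s) = 2*S*(176 + s) (f(S, s) = (2*S)*(176 + s) = 2*S*(176 + s))
29684 + f(F(-14, -2*(-6)), -53) = 29684 + 2*(-9)*(176 - 53) = 29684 + 2*(-9)*123 = 29684 - 2214 = 27470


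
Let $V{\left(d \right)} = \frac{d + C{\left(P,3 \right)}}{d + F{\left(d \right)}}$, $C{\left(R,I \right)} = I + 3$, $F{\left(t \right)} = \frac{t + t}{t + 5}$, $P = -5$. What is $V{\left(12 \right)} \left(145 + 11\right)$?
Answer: $\frac{3978}{19} \approx 209.37$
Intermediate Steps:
$F{\left(t \right)} = \frac{2 t}{5 + t}$
$C{\left(R,I \right)} = 3 + I$
$V{\left(d \right)} = \frac{6 + d}{d + \frac{2 d}{5 + d}}$ ($V{\left(d \right)} = \frac{d + \left(3 + 3\right)}{d + \frac{2 d}{5 + d}} = \frac{d + 6}{d + \frac{2 d}{5 + d}} = \frac{6 + d}{d + \frac{2 d}{5 + d}}$)
$V{\left(12 \right)} \left(145 + 11\right) = \frac{\left(5 + 12\right) \left(6 + 12\right)}{12 \left(7 + 12\right)} \left(145 + 11\right) = \frac{1}{12} \cdot \frac{1}{19} \cdot 17 \cdot 18 \cdot 156 = \frac{51}{38} \cdot 156 = \frac{3978}{19}$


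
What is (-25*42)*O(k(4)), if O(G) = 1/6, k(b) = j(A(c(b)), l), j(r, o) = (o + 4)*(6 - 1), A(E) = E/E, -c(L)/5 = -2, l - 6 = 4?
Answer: -175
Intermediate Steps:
l = 10 (l = 6 + 4 = 10)
c(L) = 10 (c(L) = -5*(-2) = 10)
A(E) = 1
j(r, o) = 20 + 5*o (j(r, o) = (4 + o)*5 = 20 + 5*o)
k(b) = 70 (k(b) = 20 + 5*10 = 20 + 50 = 70)
O(G) = ⅙
(-25*42)*O(k(4)) = -25*42*(⅙) = -1050*⅙ = -175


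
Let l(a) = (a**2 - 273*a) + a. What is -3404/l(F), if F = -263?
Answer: -3404/140705 ≈ -0.024192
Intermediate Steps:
l(a) = a**2 - 272*a
-3404/l(F) = -3404*(-1/(263*(-272 - 263))) = -3404/((-263*(-535))) = -3404/140705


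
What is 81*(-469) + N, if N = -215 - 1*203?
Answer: -38407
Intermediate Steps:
N = -418 (N = -215 - 203 = -418)
81*(-469) + N = 81*(-469) - 418 = -37989 - 418 = -38407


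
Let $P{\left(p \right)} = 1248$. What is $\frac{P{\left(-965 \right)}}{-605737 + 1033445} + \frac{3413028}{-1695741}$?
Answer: $- \frac{121471924588}{60440165969} \approx -2.0098$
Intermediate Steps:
$\frac{P{\left(-965 \right)}}{-605737 + 1033445} + \frac{3413028}{-1695741} = \frac{1248}{-605737 + 1033445} + \frac{3413028}{-1695741} = \frac{1248}{427708} + 3413028 \left(- \frac{1}{1695741}\right) = 1248 \cdot \frac{1}{427708} - \frac{1137676}{565247} = \frac{312}{106927} - \frac{1137676}{565247} = - \frac{121471924588}{60440165969}$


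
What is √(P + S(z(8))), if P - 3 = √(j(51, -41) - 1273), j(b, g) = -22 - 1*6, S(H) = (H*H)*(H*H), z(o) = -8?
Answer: √(4099 + I*√1301) ≈ 64.024 + 0.2817*I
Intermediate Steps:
S(H) = H⁴ (S(H) = H²*H² = H⁴)
j(b, g) = -28 (j(b, g) = -22 - 6 = -28)
P = 3 + I*√1301 (P = 3 + √(-28 - 1273) = 3 + √(-1301) = 3 + I*√1301 ≈ 3.0 + 36.069*I)
√(P + S(z(8))) = √((3 + I*√1301) + (-8)⁴) = √((3 + I*√1301) + 4096) = √(4099 + I*√1301)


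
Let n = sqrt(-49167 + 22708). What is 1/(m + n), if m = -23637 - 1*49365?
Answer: -73002/5329318463 - I*sqrt(26459)/5329318463 ≈ -1.3698e-5 - 3.0522e-8*I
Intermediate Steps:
m = -73002 (m = -23637 - 49365 = -73002)
n = I*sqrt(26459) (n = sqrt(-26459) = I*sqrt(26459) ≈ 162.66*I)
1/(m + n) = 1/(-73002 + I*sqrt(26459))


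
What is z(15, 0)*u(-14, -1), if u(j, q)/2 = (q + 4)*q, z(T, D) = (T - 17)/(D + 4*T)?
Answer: ⅕ ≈ 0.20000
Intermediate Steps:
z(T, D) = (-17 + T)/(D + 4*T)
u(j, q) = 2*q*(4 + q) (u(j, q) = 2*((q + 4)*q) = 2*((4 + q)*q) = 2*(q*(4 + q)) = 2*q*(4 + q))
z(15, 0)*u(-14, -1) = ((-17 + 15)/(0 + 4*15))*(2*(-1)*(4 - 1)) = (-2/(0 + 60))*(2*(-1)*3) = (-2/60)*(-6) = ((1/60)*(-2))*(-6) = -1/30*(-6) = ⅕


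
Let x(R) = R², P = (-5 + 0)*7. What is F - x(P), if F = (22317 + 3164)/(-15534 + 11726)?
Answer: -4690281/3808 ≈ -1231.7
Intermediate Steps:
P = -35 (P = -5*7 = -35)
F = -25481/3808 (F = 25481/(-3808) = 25481*(-1/3808) = -25481/3808 ≈ -6.6914)
F - x(P) = -25481/3808 - 1*(-35)² = -25481/3808 - 1*1225 = -25481/3808 - 1225 = -4690281/3808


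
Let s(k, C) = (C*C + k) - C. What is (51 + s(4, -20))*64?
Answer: 30400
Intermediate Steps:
s(k, C) = k + C² - C (s(k, C) = (C² + k) - C = (k + C²) - C = k + C² - C)
(51 + s(4, -20))*64 = (51 + (4 + (-20)² - 1*(-20)))*64 = (51 + (4 + 400 + 20))*64 = (51 + 424)*64 = 475*64 = 30400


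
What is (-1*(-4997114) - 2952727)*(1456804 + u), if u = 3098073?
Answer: 9311931325399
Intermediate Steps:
(-1*(-4997114) - 2952727)*(1456804 + u) = (-1*(-4997114) - 2952727)*(1456804 + 3098073) = (4997114 - 2952727)*4554877 = 2044387*4554877 = 9311931325399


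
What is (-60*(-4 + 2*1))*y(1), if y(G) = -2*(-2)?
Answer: 480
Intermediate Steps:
y(G) = 4
(-60*(-4 + 2*1))*y(1) = -60*(-4 + 2*1)*4 = -60*(-4 + 2)*4 = -60*(-2)*4 = 120*4 = 480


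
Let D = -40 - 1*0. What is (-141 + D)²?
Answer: 32761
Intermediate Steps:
D = -40 (D = -40 + 0 = -40)
(-141 + D)² = (-141 - 40)² = (-181)² = 32761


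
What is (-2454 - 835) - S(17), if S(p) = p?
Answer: -3306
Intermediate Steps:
(-2454 - 835) - S(17) = (-2454 - 835) - 1*17 = -3289 - 17 = -3306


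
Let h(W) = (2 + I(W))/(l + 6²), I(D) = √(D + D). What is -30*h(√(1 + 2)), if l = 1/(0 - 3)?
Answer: -180/107 - 90*√2*3^(¼)/107 ≈ -3.2477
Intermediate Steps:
l = -⅓ (l = 1/(-3) = -⅓ ≈ -0.33333)
I(D) = √2*√D (I(D) = √(2*D) = √2*√D)
h(W) = 6/107 + 3*√2*√W/107 (h(W) = (2 + √2*√W)/(-⅓ + 6²) = (2 + √2*√W)/(-⅓ + 36) = (2 + √2*√W)/(107/3) = (2 + √2*√W)*(3/107) = 6/107 + 3*√2*√W/107)
-30*h(√(1 + 2)) = -30*(6/107 + 3*√2*√(√(1 + 2))/107) = -30*(6/107 + 3*√2*√(√3)/107) = -30*(6/107 + 3*√2*3^(¼)/107) = -180/107 - 90*√2*3^(¼)/107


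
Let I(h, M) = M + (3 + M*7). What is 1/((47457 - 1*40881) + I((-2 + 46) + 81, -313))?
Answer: 1/4075 ≈ 0.00024540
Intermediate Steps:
I(h, M) = 3 + 8*M (I(h, M) = M + (3 + 7*M) = 3 + 8*M)
1/((47457 - 1*40881) + I((-2 + 46) + 81, -313)) = 1/((47457 - 1*40881) + (3 + 8*(-313))) = 1/((47457 - 40881) + (3 - 2504)) = 1/(6576 - 2501) = 1/4075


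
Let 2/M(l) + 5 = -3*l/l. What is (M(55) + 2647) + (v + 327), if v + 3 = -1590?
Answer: 5523/4 ≈ 1380.8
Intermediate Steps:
v = -1593 (v = -3 - 1590 = -1593)
M(l) = -1/4 (M(l) = 2/(-5 - 3*l/l) = 2/(-5 - 3*1) = 2/(-5 - 3) = 2/(-8) = 2*(-1/8) = -1/4)
(M(55) + 2647) + (v + 327) = (-1/4 + 2647) + (-1593 + 327) = 10587/4 - 1266 = 5523/4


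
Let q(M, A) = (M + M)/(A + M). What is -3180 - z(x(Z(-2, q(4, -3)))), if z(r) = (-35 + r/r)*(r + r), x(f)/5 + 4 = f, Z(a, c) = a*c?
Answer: -9980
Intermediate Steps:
q(M, A) = 2*M/(A + M) (q(M, A) = (2*M)/(A + M) = 2*M/(A + M))
x(f) = -20 + 5*f
z(r) = -68*r (z(r) = (-35 + 1)*(2*r) = -68*r)
-3180 - z(x(Z(-2, q(4, -3)))) = -3180 - (-68)*(-20 + 5*(-4*4/(-3 + 4))) = -3180 - (-68)*(-20 + 5*(-4*4/1)) = -3180 - (-68)*(-20 + 5*(-4*4)) = -3180 - (-68)*(-20 + 5*(-2*8)) = -3180 - (-68)*(-20 + 5*(-16)) = -3180 - (-68)*(-20 - 80) = -3180 - (-68)*(-100) = -3180 - 1*6800 = -3180 - 6800 = -9980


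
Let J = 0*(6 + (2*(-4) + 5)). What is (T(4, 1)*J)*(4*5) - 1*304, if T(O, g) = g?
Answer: -304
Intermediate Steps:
J = 0 (J = 0*(6 + (-8 + 5)) = 0*(6 - 3) = 0*3 = 0)
(T(4, 1)*J)*(4*5) - 1*304 = (1*0)*(4*5) - 1*304 = 0*20 - 304 = 0 - 304 = -304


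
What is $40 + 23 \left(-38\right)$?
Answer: $-834$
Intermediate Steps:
$40 + 23 \left(-38\right) = 40 - 874 = -834$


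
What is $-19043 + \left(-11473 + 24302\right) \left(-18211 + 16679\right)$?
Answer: $-19673071$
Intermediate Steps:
$-19043 + \left(-11473 + 24302\right) \left(-18211 + 16679\right) = -19043 + 12829 \left(-1532\right) = -19043 - 19654028 = -19673071$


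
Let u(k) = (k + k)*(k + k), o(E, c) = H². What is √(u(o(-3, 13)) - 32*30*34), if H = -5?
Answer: 2*I*√7535 ≈ 173.61*I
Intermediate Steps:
o(E, c) = 25 (o(E, c) = (-5)² = 25)
u(k) = 4*k² (u(k) = (2*k)*(2*k) = 4*k²)
√(u(o(-3, 13)) - 32*30*34) = √(4*25² - 32*30*34) = √(4*625 - 960*34) = √(2500 - 32640) = √(-30140) = 2*I*√7535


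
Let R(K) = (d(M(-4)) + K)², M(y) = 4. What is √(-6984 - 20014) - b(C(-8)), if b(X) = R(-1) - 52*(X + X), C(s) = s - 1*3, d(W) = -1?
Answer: -1148 + I*√26998 ≈ -1148.0 + 164.31*I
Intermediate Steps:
R(K) = (-1 + K)²
C(s) = -3 + s (C(s) = s - 3 = -3 + s)
b(X) = 4 - 104*X (b(X) = (-1 - 1)² - 52*(X + X) = (-2)² - 52*2*X = 4 - 104*X)
√(-6984 - 20014) - b(C(-8)) = √(-6984 - 20014) - (4 - 104*(-3 - 8)) = √(-26998) - (4 - 104*(-11)) = I*√26998 - (4 + 1144) = I*√26998 - 1*1148 = I*√26998 - 1148 = -1148 + I*√26998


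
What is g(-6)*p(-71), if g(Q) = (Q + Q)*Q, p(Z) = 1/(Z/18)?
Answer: -1296/71 ≈ -18.254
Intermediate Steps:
p(Z) = 18/Z (p(Z) = 1/(Z*(1/18)) = 1/(Z/18) = 18/Z)
g(Q) = 2*Q² (g(Q) = (2*Q)*Q = 2*Q²)
g(-6)*p(-71) = (2*(-6)²)*(18/(-71)) = (2*36)*(18*(-1/71)) = 72*(-18/71) = -1296/71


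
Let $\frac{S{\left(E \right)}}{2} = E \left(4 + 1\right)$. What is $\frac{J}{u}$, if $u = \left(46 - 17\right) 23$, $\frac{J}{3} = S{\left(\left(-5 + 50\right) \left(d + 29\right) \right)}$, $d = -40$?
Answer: $- \frac{14850}{667} \approx -22.264$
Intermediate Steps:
$S{\left(E \right)} = 10 E$ ($S{\left(E \right)} = 2 E \left(4 + 1\right) = 2 E 5 = 2 \cdot 5 E = 10 E$)
$J = -14850$ ($J = 3 \cdot 10 \left(-5 + 50\right) \left(-40 + 29\right) = 3 \cdot 10 \cdot 45 \left(-11\right) = 3 \cdot 10 \left(-495\right) = 3 \left(-4950\right) = -14850$)
$u = 667$ ($u = 29 \cdot 23 = 667$)
$\frac{J}{u} = - \frac{14850}{667}$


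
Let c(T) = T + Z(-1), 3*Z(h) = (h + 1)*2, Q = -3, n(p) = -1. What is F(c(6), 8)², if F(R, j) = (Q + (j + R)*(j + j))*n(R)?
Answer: 48841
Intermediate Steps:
Z(h) = ⅔ + 2*h/3 (Z(h) = ((h + 1)*2)/3 = ((1 + h)*2)/3 = (2 + 2*h)/3 = ⅔ + 2*h/3)
c(T) = T (c(T) = T + (⅔ + (⅔)*(-1)) = T + (⅔ - ⅔) = T + 0 = T)
F(R, j) = 3 - 2*j*(R + j) (F(R, j) = (-3 + (j + R)*(j + j))*(-1) = (-3 + (R + j)*(2*j))*(-1) = (-3 + 2*j*(R + j))*(-1) = 3 - 2*j*(R + j))
F(c(6), 8)² = (3 - 2*8² - 2*6*8)² = (3 - 2*64 - 96)² = (3 - 128 - 96)² = (-221)² = 48841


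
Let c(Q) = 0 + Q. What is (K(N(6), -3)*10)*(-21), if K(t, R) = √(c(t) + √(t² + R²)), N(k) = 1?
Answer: -210*√(1 + √10) ≈ -428.44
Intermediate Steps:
c(Q) = Q
K(t, R) = √(t + √(R² + t²)) (K(t, R) = √(t + √(t² + R²)) = √(t + √(R² + t²)))
(K(N(6), -3)*10)*(-21) = (√(1 + √((-3)² + 1²))*10)*(-21) = (√(1 + √(9 + 1))*10)*(-21) = (√(1 + √10)*10)*(-21) = (10*√(1 + √10))*(-21) = -210*√(1 + √10)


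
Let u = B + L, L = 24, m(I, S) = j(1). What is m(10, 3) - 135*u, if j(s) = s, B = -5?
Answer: -2564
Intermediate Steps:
m(I, S) = 1
u = 19 (u = -5 + 24 = 19)
m(10, 3) - 135*u = 1 - 135*19 = 1 - 2565 = -2564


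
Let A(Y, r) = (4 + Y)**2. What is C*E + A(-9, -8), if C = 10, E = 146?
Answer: 1485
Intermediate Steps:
C*E + A(-9, -8) = 10*146 + (4 - 9)**2 = 1460 + (-5)**2 = 1460 + 25 = 1485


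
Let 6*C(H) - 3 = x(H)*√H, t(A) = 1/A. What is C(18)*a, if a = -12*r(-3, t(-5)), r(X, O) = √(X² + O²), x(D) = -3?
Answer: -6*√226/5 + 36*√113/5 ≈ 58.497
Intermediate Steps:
r(X, O) = √(O² + X²)
C(H) = ½ - √H/2 (C(H) = ½ + (-3*√H)/6 = ½ - √H/2)
a = -12*√226/5 (a = -12*√((1/(-5))² + (-3)²) = -12*√((-⅕)² + 9) = -12*√(1/25 + 9) = -12*√226/5 ≈ -36.080)
C(18)*a = (½ - 3*√2/2)*(-12*√226/5) = -12*√226*(½ - 3*√2/2)/5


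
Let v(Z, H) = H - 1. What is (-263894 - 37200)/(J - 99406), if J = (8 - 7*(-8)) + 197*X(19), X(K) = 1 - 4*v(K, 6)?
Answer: 301094/103085 ≈ 2.9208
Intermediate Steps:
v(Z, H) = -1 + H
X(K) = -19 (X(K) = 1 - 4*(-1 + 6) = 1 - 4*5 = 1 - 20 = -19)
J = -3679 (J = (8 - 7*(-8)) + 197*(-19) = (8 + 56) - 3743 = 64 - 3743 = -3679)
(-263894 - 37200)/(J - 99406) = (-263894 - 37200)/(-3679 - 99406) = -301094/(-103085) = -301094*(-1/103085) = 301094/103085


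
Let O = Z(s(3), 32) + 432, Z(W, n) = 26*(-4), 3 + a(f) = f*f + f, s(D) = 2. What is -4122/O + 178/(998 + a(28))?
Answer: -3695035/296348 ≈ -12.469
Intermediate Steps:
a(f) = -3 + f + f² (a(f) = -3 + (f*f + f) = -3 + (f² + f) = -3 + (f + f²) = -3 + f + f²)
Z(W, n) = -104
O = 328 (O = -104 + 432 = 328)
-4122/O + 178/(998 + a(28)) = -4122/328 + 178/(998 + (-3 + 28 + 28²)) = -4122*1/328 + 178/(998 + (-3 + 28 + 784)) = -2061/164 + 178/(998 + 809) = -2061/164 + 178/1807 = -3695035/296348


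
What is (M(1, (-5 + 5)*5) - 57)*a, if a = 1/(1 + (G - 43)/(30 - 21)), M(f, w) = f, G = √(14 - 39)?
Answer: 17136/1181 + 2520*I/1181 ≈ 14.51 + 2.1338*I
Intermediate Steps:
G = 5*I (G = √(-25) = 5*I ≈ 5.0*I)
a = 81*(-34/9 - 5*I/9)/1181 (a = 1/(1 + (5*I - 43)/(30 - 21)) = 1/(1 + (-43 + 5*I)/9) = 1/(1 + (-43 + 5*I)*(⅑)) = 1/(1 + (-43/9 + 5*I/9)) = 1/(-34/9 + 5*I/9) = 81*(-34/9 - 5*I/9)/1181 ≈ -0.2591 - 0.038103*I)
(M(1, (-5 + 5)*5) - 57)*a = (1 - 57)*(-306/1181 - 45*I/1181) = -56*(-306/1181 - 45*I/1181) = 17136/1181 + 2520*I/1181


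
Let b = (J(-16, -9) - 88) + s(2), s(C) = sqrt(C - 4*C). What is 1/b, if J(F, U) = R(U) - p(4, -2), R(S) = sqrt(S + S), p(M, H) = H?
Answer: 1/(-86 + I*sqrt(6) + 3*I*sqrt(2)) ≈ -0.011558 - 0.00089938*I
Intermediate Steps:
R(S) = sqrt(2)*sqrt(S) (R(S) = sqrt(2*S) = sqrt(2)*sqrt(S))
s(C) = sqrt(3)*sqrt(-C) (s(C) = sqrt(-3*C) = sqrt(3)*sqrt(-C))
J(F, U) = 2 + sqrt(2)*sqrt(U) (J(F, U) = sqrt(2)*sqrt(U) - 1*(-2) = sqrt(2)*sqrt(U) + 2 = 2 + sqrt(2)*sqrt(U))
b = -86 + I*sqrt(6) + 3*I*sqrt(2) (b = ((2 + sqrt(2)*sqrt(-9)) - 88) + sqrt(3)*sqrt(-1*2) = ((2 + sqrt(2)*(3*I)) - 88) + sqrt(3)*sqrt(-2) = ((2 + 3*I*sqrt(2)) - 88) + sqrt(3)*(I*sqrt(2)) = (-86 + 3*I*sqrt(2)) + I*sqrt(6) = -86 + I*sqrt(6) + 3*I*sqrt(2) ≈ -86.0 + 6.6921*I)
1/b = 1/(-86 + I*sqrt(6) + 3*I*sqrt(2))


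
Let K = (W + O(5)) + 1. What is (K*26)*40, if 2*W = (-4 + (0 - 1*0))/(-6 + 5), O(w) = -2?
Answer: 1040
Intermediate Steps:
W = 2 (W = ((-4 + (0 - 1*0))/(-6 + 5))/2 = ((-4 + (0 + 0))/(-1))/2 = ((-4 + 0)*(-1))/2 = (-4*(-1))/2 = (½)*4 = 2)
K = 1 (K = (2 - 2) + 1 = 0 + 1 = 1)
(K*26)*40 = (1*26)*40 = 26*40 = 1040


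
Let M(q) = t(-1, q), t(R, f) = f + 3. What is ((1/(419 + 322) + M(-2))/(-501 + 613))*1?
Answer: 53/5928 ≈ 0.0089406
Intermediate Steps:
t(R, f) = 3 + f
M(q) = 3 + q
((1/(419 + 322) + M(-2))/(-501 + 613))*1 = ((1/(419 + 322) + (3 - 2))/(-501 + 613))*1 = ((1/741 + 1)/112)*1 = ((1/741 + 1)*(1/112))*1 = ((742/741)*(1/112))*1 = (53/5928)*1 = 53/5928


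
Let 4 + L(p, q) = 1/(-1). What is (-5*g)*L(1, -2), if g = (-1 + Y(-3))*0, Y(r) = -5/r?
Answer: 0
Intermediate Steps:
L(p, q) = -5 (L(p, q) = -4 + 1/(-1) = -4 + 1*(-1) = -4 - 1 = -5)
g = 0 (g = (-1 - 5/(-3))*0 = (-1 - 5*(-1/3))*0 = (-1 + 5/3)*0 = (2/3)*0 = 0)
(-5*g)*L(1, -2) = -5*0*(-5) = 0*(-5) = 0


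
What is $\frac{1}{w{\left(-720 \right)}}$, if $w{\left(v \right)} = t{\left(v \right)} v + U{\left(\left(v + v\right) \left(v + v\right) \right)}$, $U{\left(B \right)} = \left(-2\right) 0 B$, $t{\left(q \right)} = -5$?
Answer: $\frac{1}{3600} \approx 0.00027778$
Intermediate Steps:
$U{\left(B \right)} = 0$ ($U{\left(B \right)} = 0 B = 0$)
$w{\left(v \right)} = - 5 v$ ($w{\left(v \right)} = - 5 v + 0 = - 5 v$)
$\frac{1}{w{\left(-720 \right)}} = \frac{1}{\left(-5\right) \left(-720\right)} = \frac{1}{3600}$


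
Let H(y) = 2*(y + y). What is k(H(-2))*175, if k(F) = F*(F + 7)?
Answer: 1400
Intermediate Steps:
H(y) = 4*y (H(y) = 2*(2*y) = 4*y)
k(F) = F*(7 + F)
k(H(-2))*175 = ((4*(-2))*(7 + 4*(-2)))*175 = -8*(7 - 8)*175 = -8*(-1)*175 = 8*175 = 1400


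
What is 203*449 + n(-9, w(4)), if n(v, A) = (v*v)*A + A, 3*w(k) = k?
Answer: 273769/3 ≈ 91256.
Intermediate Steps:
w(k) = k/3
n(v, A) = A + A*v² (n(v, A) = v²*A + A = A*v² + A = A + A*v²)
203*449 + n(-9, w(4)) = 203*449 + ((⅓)*4)*(1 + (-9)²) = 91147 + 4*(1 + 81)/3 = 91147 + (4/3)*82 = 91147 + 328/3 = 273769/3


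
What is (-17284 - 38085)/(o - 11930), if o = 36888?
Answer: -55369/24958 ≈ -2.2185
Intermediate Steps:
(-17284 - 38085)/(o - 11930) = (-17284 - 38085)/(36888 - 11930) = -55369/24958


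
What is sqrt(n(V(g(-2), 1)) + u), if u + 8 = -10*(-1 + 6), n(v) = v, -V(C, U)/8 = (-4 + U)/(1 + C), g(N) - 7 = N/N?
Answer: I*sqrt(498)/3 ≈ 7.4386*I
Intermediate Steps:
g(N) = 8 (g(N) = 7 + N/N = 7 + 1 = 8)
V(C, U) = -8*(-4 + U)/(1 + C)
u = -58 (u = -8 - 10*(-1 + 6) = -8 - 10*5 = -8 - 5*10 = -8 - 50 = -58)
sqrt(n(V(g(-2), 1)) + u) = sqrt(8*(4 - 1*1)/(1 + 8) - 58) = sqrt(8*(4 - 1)/9 - 58) = sqrt(8*(1/9)*3 - 58) = sqrt(8/3 - 58) = sqrt(-166/3) = I*sqrt(498)/3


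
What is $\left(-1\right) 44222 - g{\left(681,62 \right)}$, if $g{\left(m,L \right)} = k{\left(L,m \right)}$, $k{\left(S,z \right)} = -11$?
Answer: $-44211$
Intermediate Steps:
$g{\left(m,L \right)} = -11$
$\left(-1\right) 44222 - g{\left(681,62 \right)} = \left(-1\right) 44222 - -11 = -44222 + 11 = -44211$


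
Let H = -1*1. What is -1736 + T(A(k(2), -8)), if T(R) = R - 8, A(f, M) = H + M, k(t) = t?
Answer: -1753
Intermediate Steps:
H = -1
A(f, M) = -1 + M
T(R) = -8 + R
-1736 + T(A(k(2), -8)) = -1736 + (-8 + (-1 - 8)) = -1736 + (-8 - 9) = -1736 - 17 = -1753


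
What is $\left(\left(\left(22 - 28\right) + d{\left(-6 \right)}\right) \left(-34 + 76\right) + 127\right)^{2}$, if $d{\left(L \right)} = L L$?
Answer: $1923769$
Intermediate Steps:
$d{\left(L \right)} = L^{2}$
$\left(\left(\left(22 - 28\right) + d{\left(-6 \right)}\right) \left(-34 + 76\right) + 127\right)^{2} = \left(\left(\left(22 - 28\right) + \left(-6\right)^{2}\right) \left(-34 + 76\right) + 127\right)^{2} = \left(\left(-6 + 36\right) 42 + 127\right)^{2} = \left(30 \cdot 42 + 127\right)^{2} = \left(1260 + 127\right)^{2} = 1387^{2} = 1923769$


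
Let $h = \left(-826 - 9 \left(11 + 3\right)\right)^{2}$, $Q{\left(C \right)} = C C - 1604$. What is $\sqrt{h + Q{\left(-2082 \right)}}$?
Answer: $8 \sqrt{81866} \approx 2289.0$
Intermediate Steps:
$Q{\left(C \right)} = -1604 + C^{2}$ ($Q{\left(C \right)} = C^{2} - 1604 = -1604 + C^{2}$)
$h = 906304$ ($h = \left(-826 - 126\right)^{2} = \left(-952\right)^{2} = 906304$)
$\sqrt{h + Q{\left(-2082 \right)}} = \sqrt{906304 - \left(1604 - \left(-2082\right)^{2}\right)} = \sqrt{906304 + \left(-1604 + 4334724\right)} = \sqrt{906304 + 4333120} = \sqrt{5239424} = 8 \sqrt{81866}$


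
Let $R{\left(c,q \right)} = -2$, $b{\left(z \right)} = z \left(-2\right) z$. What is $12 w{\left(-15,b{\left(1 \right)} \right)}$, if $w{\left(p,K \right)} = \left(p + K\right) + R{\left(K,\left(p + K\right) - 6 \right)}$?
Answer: $-228$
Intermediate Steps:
$b{\left(z \right)} = - 2 z^{2}$ ($b{\left(z \right)} = - 2 z z = - 2 z^{2}$)
$w{\left(p,K \right)} = -2 + K + p$ ($w{\left(p,K \right)} = \left(p + K\right) - 2 = \left(K + p\right) - 2 = -2 + K + p$)
$12 w{\left(-15,b{\left(1 \right)} \right)} = 12 \left(-2 - 2 \cdot 1^{2} - 15\right) = 12 \left(-2 - 2 - 15\right) = 12 \left(-19\right) = -228$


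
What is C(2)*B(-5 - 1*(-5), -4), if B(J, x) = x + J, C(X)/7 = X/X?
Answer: -28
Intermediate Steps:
C(X) = 7 (C(X) = 7*(X/X) = 7*1 = 7)
B(J, x) = J + x
C(2)*B(-5 - 1*(-5), -4) = 7*((-5 - 1*(-5)) - 4) = 7*((-5 + 5) - 4) = 7*(0 - 4) = 7*(-4) = -28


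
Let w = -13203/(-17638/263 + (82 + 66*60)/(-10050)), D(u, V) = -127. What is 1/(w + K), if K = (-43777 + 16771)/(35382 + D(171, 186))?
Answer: 3143422985615/612747926084037 ≈ 0.0051300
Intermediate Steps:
K = -27006/35255 (K = (-43777 + 16771)/(35382 - 127) = -27006/35255 ≈ -0.76602)
w = 17448754725/89162473 (w = -13203/(-17638*1/263 + (82 + 3960)*(-1/10050)) = -13203/(-17638/263 + 4042*(-1/10050)) = -13203/(-17638/263 - 2021/5025) = -13203/(-89162473/1321575) = -13203*(-1321575/89162473) = 17448754725/89162473 ≈ 195.70)
1/(w + K) = 1/(17448754725/89162473 - 27006/35255) = 1/(612747926084037/3143422985615) = 3143422985615/612747926084037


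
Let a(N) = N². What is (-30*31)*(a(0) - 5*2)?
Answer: 9300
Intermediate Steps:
(-30*31)*(a(0) - 5*2) = (-30*31)*(0² - 5*2) = -930*(0 - 10) = -930*(-10) = 9300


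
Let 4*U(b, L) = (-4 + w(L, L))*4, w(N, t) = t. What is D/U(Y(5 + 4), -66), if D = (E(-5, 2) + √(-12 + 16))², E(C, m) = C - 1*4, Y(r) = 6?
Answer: -7/10 ≈ -0.70000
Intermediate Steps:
E(C, m) = -4 + C (E(C, m) = C - 4 = -4 + C)
U(b, L) = -4 + L (U(b, L) = ((-4 + L)*4)/4 = (-16 + 4*L)/4 = -4 + L)
D = 49 (D = ((-4 - 5) + √(-12 + 16))² = (-9 + √4)² = (-9 + 2)² = (-7)² = 49)
D/U(Y(5 + 4), -66) = 49/(-4 - 66) = 49/(-70) = 49*(-1/70) = -7/10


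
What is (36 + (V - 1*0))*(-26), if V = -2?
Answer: -884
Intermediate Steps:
(36 + (V - 1*0))*(-26) = (36 + (-2 - 1*0))*(-26) = (36 + (-2 + 0))*(-26) = (36 - 2)*(-26) = 34*(-26) = -884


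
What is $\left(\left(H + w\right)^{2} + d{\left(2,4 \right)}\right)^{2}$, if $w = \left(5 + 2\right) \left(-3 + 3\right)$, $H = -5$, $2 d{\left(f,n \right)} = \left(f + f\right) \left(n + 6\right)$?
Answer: $2025$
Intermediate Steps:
$d{\left(f,n \right)} = f \left(6 + n\right)$ ($d{\left(f,n \right)} = \frac{\left(f + f\right) \left(n + 6\right)}{2} = \frac{2 f \left(6 + n\right)}{2} = f \left(6 + n\right)$)
$w = 0$ ($w = 7 \cdot 0 = 0$)
$\left(\left(H + w\right)^{2} + d{\left(2,4 \right)}\right)^{2} = \left(\left(-5 + 0\right)^{2} + 2 \left(6 + 4\right)\right)^{2} = \left(\left(-5\right)^{2} + 2 \cdot 10\right)^{2} = \left(25 + 20\right)^{2} = 45^{2} = 2025$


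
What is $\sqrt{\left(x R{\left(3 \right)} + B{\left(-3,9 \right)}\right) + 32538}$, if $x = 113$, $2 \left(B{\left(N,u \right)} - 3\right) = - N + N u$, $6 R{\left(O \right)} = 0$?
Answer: $\sqrt{32529} \approx 180.36$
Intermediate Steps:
$R{\left(O \right)} = 0$ ($R{\left(O \right)} = \frac{1}{6} \cdot 0 = 0$)
$B{\left(N,u \right)} = 3 - \frac{N}{2} + \frac{N u}{2}$ ($B{\left(N,u \right)} = 3 + \frac{- N + N u}{2} = 3 + \left(- \frac{N}{2} + \frac{N u}{2}\right) = 3 - \frac{N}{2} + \frac{N u}{2}$)
$\sqrt{\left(x R{\left(3 \right)} + B{\left(-3,9 \right)}\right) + 32538} = \sqrt{\left(113 \cdot 0 + \left(3 - - \frac{3}{2} + \frac{1}{2} \left(-3\right) 9\right)\right) + 32538} = \sqrt{\left(0 + \left(3 + \frac{3}{2} - \frac{27}{2}\right)\right) + 32538} = \sqrt{\left(0 - 9\right) + 32538} = \sqrt{-9 + 32538} = \sqrt{32529}$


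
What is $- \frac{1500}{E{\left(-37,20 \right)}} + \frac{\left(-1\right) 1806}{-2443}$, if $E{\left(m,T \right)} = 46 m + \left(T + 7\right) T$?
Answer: $\frac{411648}{202769} \approx 2.0301$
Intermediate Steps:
$E{\left(m,T \right)} = 46 m + T \left(7 + T\right)$ ($E{\left(m,T \right)} = 46 m + \left(7 + T\right) T = 46 m + T \left(7 + T\right)$)
$- \frac{1500}{E{\left(-37,20 \right)}} + \frac{\left(-1\right) 1806}{-2443} = - \frac{1500}{20^{2} + 7 \cdot 20 + 46 \left(-37\right)} + \frac{\left(-1\right) 1806}{-2443} = - \frac{1500}{400 + 140 - 1702} - - \frac{258}{349} = - \frac{1500}{-1162} + \frac{258}{349} = \left(-1500\right) \left(- \frac{1}{1162}\right) + \frac{258}{349} = \frac{750}{581} + \frac{258}{349} = \frac{411648}{202769}$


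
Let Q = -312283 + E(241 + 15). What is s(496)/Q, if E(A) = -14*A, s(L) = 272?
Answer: -272/315867 ≈ -0.00086112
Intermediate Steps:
Q = -315867 (Q = -312283 - 14*(241 + 15) = -312283 - 14*256 = -312283 - 3584 = -315867)
s(496)/Q = 272/(-315867) = 272*(-1/315867) = -272/315867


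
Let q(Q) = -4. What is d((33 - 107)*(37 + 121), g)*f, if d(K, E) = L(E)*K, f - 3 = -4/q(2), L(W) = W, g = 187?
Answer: -8745616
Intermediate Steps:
f = 4 (f = 3 - 4/(-4) = 3 - 4*(-¼) = 3 + 1 = 4)
d(K, E) = E*K
d((33 - 107)*(37 + 121), g)*f = (187*((33 - 107)*(37 + 121)))*4 = (187*(-74*158))*4 = (187*(-11692))*4 = -2186404*4 = -8745616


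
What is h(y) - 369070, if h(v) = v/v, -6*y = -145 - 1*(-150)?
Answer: -369069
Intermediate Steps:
y = -5/6 (y = -(-145 - 1*(-150))/6 = -(-145 + 150)/6 = -1/6*5 = -5/6 ≈ -0.83333)
h(v) = 1
h(y) - 369070 = 1 - 369070 = -369069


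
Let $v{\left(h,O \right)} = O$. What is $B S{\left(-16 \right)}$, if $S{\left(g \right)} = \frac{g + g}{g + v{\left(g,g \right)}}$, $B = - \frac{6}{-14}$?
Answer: $\frac{3}{7} \approx 0.42857$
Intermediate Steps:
$B = \frac{3}{7}$ ($B = \left(-6\right) \left(- \frac{1}{14}\right) = \frac{3}{7} \approx 0.42857$)
$S{\left(g \right)} = 1$ ($S{\left(g \right)} = \frac{g + g}{g + g} = \frac{2 g}{2 g} = 2 g \frac{1}{2 g} = 1$)
$B S{\left(-16 \right)} = \frac{3}{7} \cdot 1 = \frac{3}{7}$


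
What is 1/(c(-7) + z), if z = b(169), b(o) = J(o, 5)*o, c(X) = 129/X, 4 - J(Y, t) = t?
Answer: -7/1312 ≈ -0.0053354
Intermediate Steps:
J(Y, t) = 4 - t
b(o) = -o (b(o) = (4 - 1*5)*o = (4 - 5)*o = -o)
z = -169 (z = -1*169 = -169)
1/(c(-7) + z) = 1/(129/(-7) - 169) = 1/(129*(-⅐) - 169) = 1/(-129/7 - 169) = 1/(-1312/7) = -7/1312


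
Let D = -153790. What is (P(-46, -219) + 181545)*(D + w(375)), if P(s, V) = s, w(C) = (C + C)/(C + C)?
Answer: -27912549711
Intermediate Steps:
w(C) = 1 (w(C) = (2*C)/((2*C)) = (2*C)*(1/(2*C)) = 1)
(P(-46, -219) + 181545)*(D + w(375)) = (-46 + 181545)*(-153790 + 1) = 181499*(-153789) = -27912549711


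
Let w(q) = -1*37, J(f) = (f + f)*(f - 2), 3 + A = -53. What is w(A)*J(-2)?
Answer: -592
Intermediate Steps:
A = -56 (A = -3 - 53 = -56)
J(f) = 2*f*(-2 + f) (J(f) = (2*f)*(-2 + f) = 2*f*(-2 + f))
w(q) = -37
w(A)*J(-2) = -74*(-2)*(-2 - 2) = -74*(-2)*(-4) = -37*16 = -592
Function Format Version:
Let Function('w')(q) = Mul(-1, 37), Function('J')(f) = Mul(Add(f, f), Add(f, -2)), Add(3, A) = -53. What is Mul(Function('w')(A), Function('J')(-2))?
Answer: -592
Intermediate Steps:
A = -56 (A = Add(-3, -53) = -56)
Function('J')(f) = Mul(2, f, Add(-2, f)) (Function('J')(f) = Mul(Mul(2, f), Add(-2, f)) = Mul(2, f, Add(-2, f)))
Function('w')(q) = -37
Mul(Function('w')(A), Function('J')(-2)) = Mul(-37, Mul(2, -2, Add(-2, -2))) = Mul(-37, Mul(2, -2, -4)) = Mul(-37, 16) = -592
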